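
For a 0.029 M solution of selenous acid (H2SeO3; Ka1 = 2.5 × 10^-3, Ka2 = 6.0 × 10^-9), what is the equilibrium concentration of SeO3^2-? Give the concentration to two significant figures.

First ionization gives [H+] ≈ [HSeO3-] = 7.36 × 10^-3 M.
Second step: Ka2 = [H+][SeO3^2-]/[HSeO3-] ≈ [SeO3^2-] (since [H+] ≈ [HSeO3-]).
So [SeO3^2-] ≈ Ka2.

6.0 × 10^-9 M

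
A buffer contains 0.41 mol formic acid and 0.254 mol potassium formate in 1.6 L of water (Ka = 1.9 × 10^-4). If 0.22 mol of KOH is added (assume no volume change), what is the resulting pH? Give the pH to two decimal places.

pH = 4.12

OH- converts HCOOH to HCOO-: HCOOH → 0.19 mol, HCOO- → 0.474 mol.
pKa = −log(1.9 × 10^-4) = 3.721
pH = pKa + log(n_HCOO-/n_HCOOH) = 3.721 + log(0.474/0.19) = 3.721 + (+0.397)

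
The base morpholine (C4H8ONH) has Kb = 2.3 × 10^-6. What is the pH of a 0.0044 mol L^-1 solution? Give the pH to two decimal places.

pH = 10.00

C4H8ONH + H2O ⇌ C4H8ONH2+ + OH-
From the ICE table, Kb = x²/(0.0044 − x) = 2.3 × 10^-6.
Assume x ≪ 0.0044: x ≈ √(2.3 × 10^-6 × 0.0044) = 1.01 × 10^-4 M
(x/C₀ = 2.3% < 5%, so the approximation holds.)
pOH = −log(1.01 × 10^-4) = 4.00; pH = 14.00 − 4.00 = 10.00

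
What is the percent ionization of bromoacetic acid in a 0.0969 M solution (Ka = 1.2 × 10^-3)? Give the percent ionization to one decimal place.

10.5%

BrCH2COOH ⇌ BrCH2COO- + H+; let x = [H+] at equilibrium.
Solve x² + 0.0012x − 0.000116 = 0 → x = 1.02 × 10^-2 M
Fraction ionized = 1.02 × 10^-2 / 0.0969 = 0.1053 → 10.5%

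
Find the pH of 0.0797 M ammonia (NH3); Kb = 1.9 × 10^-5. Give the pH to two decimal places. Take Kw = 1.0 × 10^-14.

pH = 11.09

NH3 + H2O ⇌ NH4+ + OH-
Let x = [OH-] at equilibrium. Kb = x²/(0.0797 − x).
Assume x ≪ 0.0797: x ≈ √(1.9 × 10^-5 × 0.0797) = 1.23 × 10^-3 M
pOH = −log(1.23 × 10^-3) = 2.91; pH = 14.00 − 2.91 = 11.09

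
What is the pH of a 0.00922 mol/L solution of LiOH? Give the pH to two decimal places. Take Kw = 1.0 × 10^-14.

LiOH is a strong base; [OH-] = 0.00922 M.
pOH = -log(0.00922) = 2.04
pH = 14.00 - 2.04 = 11.96

pH = 11.96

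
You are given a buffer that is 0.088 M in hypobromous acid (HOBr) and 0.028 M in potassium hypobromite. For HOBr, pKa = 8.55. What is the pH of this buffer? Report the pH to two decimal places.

pH = 8.05

Henderson–Hasselbalch: pH = pKa + log([OBr-]/[HOBr]) = 8.55 + log(0.028/0.088)
pH = 8.55 + (-0.497) = 8.05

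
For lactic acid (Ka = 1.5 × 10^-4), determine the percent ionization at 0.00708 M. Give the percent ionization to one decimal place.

13.5%

CH3CH(OH)COOH ⇌ CH3CH(OH)COO- + H+; let x = [H+] at equilibrium.
Solve x² + 0.00015x − 1.06e-06 = 0 → x = 9.58 × 10^-4 M
Fraction ionized = 9.58 × 10^-4 / 0.00708 = 0.1353 → 13.5%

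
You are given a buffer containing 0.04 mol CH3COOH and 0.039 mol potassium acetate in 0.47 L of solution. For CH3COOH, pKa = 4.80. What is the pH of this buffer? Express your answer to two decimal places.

pH = 4.79

Using pH = pKa + log([base]/[acid]) with [base]/[acid] = 0.039/0.04:
pH = 4.80 + (-0.011) = 4.79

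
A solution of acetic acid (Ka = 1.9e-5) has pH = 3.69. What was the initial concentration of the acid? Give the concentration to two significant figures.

[H+] = 10^(-3.69) = 2.04 × 10^-4 M = x
Ka = x²/(C₀ − x) ⇒ C₀ = x + x²/Ka
C₀ = 2.04 × 10^-4 + (2.04 × 10^-4)²/(1.9 × 10^-5) = 2.39 × 10^-3 M

C₀ = 2.4 × 10^-3 M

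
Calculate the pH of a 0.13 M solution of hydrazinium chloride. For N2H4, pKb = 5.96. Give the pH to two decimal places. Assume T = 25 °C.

pH = 4.46

N2H5+ is the conjugate acid of the weak base N2H4.
Kb = 10^(−5.96) = 1.10 × 10^-6
Ka = Kw/Kb = 1.0×10^-14 / 1.10 × 10^-6 = 9.09 × 10^-9
Let x = [H+] at equilibrium. Ka = x²/(0.13 − x).
Neglecting x in the denominator: x = √(9.09 × 10^-9 × 0.13) = 3.44 × 10^-5 M
(x/C₀ = 0.026% < 5%, so the approximation holds.)
pH = −log[H+] = −log(3.44 × 10^-5) = 4.46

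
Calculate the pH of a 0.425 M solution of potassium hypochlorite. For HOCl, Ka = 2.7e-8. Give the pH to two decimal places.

OCl- is the conjugate base of the weak acid HOCl.
Kb = Kw/Ka = 1.0×10^-14 / 2.7 × 10^-8 = 3.70 × 10^-7
Kb = [OH-]²/(0.425 − [OH-]) = 3.70 × 10^-7
Since Kb ≪ C₀, [OH-] ≈ √(Kb·C₀) = 3.97 × 10^-4 M.
pOH = −log(3.97 × 10^-4) = 3.40; pH = 14.00 − 3.40 = 10.60

pH = 10.60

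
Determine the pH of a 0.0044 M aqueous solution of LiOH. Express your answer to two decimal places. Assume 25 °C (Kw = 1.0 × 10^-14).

LiOH is a strong base; [OH-] = 0.0044 M.
pOH = -log(0.0044) = 2.36
pH = 14.00 - 2.36 = 11.64

pH = 11.64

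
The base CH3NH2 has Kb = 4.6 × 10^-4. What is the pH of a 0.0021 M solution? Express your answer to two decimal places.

pH = 10.89

CH3NH2 + H2O ⇌ CH3NH3+ + OH-
From the ICE table, Kb = [OH-]²/(0.0021 − [OH-]) = 4.6 × 10^-4.
[OH-] is not negligible relative to C₀; solve [OH-]² + 0.00046·[OH-] − 9.66e-07 = 0.
[OH-] = [−0.00046 + √(0.00046² + 3.86e-06)]/2 = 7.79 × 10^-4 M
pOH = 3.11, so pH = 14.00 − pOH = 10.89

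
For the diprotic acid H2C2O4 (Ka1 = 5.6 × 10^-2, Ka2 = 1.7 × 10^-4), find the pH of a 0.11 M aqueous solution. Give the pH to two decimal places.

pH = 1.26

Since Ka1 ≫ Ka2, the first ionization dominates [H+].
Ka1 = x²/(0.11 − x) = 5.6 × 10^-2
Solving the quadratic: x = (−Ka1 + √(Ka1² + 4·Ka1·C₀))/2 = 5.53 × 10^-2 M
pH = −log(5.53 × 10^-2) = 1.26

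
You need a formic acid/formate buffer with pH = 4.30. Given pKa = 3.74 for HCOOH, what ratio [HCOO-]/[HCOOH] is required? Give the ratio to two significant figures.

ratio = 3.6

pH = pKa + log(r) ⇒ log(r) = 4.30 − 3.74 = +0.56
r = [HCOO-]/[HCOOH] = 10^(+0.56) = 3.63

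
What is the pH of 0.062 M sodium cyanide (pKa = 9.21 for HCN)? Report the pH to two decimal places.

pH = 11.00

CN- is the conjugate base of the weak acid HCN.
Ka = 10^(−9.21) = 6.17 × 10^-10
Kb = Kw/Ka = 1.0×10^-14 / 6.17 × 10^-10 = 1.62 × 10^-5
Let x = [OH-] at equilibrium. Kb = x²/(0.062 − x).
Neglecting x in the denominator: x = √(1.62 × 10^-5 × 0.062) = 1.00 × 10^-3 M
(x/C₀ = 1.6% < 5%, so the approximation holds.)
pOH = 3.00, so pH = 14.00 − pOH = 11.00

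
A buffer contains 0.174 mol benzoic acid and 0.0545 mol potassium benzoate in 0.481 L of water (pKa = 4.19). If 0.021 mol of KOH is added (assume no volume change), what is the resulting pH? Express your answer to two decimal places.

pH = 3.88

OH- converts C6H5COOH to C6H5COO-: C6H5COOH → 0.153 mol, C6H5COO- → 0.0755 mol.
Henderson–Hasselbalch with mole ratio 0.0755/0.153: pH = 4.19 + (-0.307)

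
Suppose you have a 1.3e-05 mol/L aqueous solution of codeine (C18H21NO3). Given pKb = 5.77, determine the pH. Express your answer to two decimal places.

C18H21NO3 + H2O ⇌ C18H22NO3+ + OH-
Kb = 10^(−5.77) = 1.70 × 10^-6
From the ICE table, Kb = x²/(1.3e-05 − x) = 1.70 × 10^-6.
Here C₀/Kb ≈ 7.65, so the small-x approximation fails. Use the quadratic:
x = [−1.7e-06 + √(1.7e-06² + 8.84e-11)]/2 = 3.93 × 10^-6 M
pOH = 5.41, so pH = 14.00 − pOH = 8.59

pH = 8.59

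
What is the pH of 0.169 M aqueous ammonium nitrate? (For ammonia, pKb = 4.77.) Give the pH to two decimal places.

NH4+ is the conjugate acid of the weak base NH3.
Kb = 10^(−4.77) = 1.70 × 10^-5
Ka = Kw/Kb = 1.0×10^-14 / 1.70 × 10^-5 = 5.88 × 10^-10
Ka = x²/(0.169 − x) = 5.88 × 10^-10
Neglecting x in the denominator: x = √(5.88 × 10^-10 × 0.169) = 9.97 × 10^-6 M
pH = −log(9.97 × 10^-6) = 5.00

pH = 5.00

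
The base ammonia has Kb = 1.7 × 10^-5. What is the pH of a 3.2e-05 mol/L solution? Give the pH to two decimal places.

pH = 9.21

NH3 + H2O ⇌ NH4+ + OH-
From the ICE table, Kb = [OH-]²/(3.2e-05 − [OH-]) = 1.7 × 10^-5.
[OH-] is not negligible relative to C₀; solve [OH-]² + 1.7e-05·[OH-] − 5.44e-10 = 0.
[OH-] = (−Kb + √(Kb² + 4·Kb·C₀))/2 = 1.63 × 10^-5 M
pOH = 4.79, so pH = 14.00 − pOH = 9.21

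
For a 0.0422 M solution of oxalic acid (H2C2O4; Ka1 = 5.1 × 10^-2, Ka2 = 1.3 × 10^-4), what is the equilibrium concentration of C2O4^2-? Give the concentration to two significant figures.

1.3 × 10^-4 M

First ionization gives [H+] ≈ [HC2O4-] = 2.74 × 10^-2 M.
Second step: Ka2 = [H+][C2O4^2-]/[HC2O4-] ≈ [C2O4^2-] (since [H+] ≈ [HC2O4-]).
So [C2O4^2-] ≈ Ka2.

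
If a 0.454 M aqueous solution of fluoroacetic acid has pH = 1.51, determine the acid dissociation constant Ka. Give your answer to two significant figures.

[H+] = 10^(-1.51) = 3.09 × 10^-2 M
At equilibrium [HA] = 0.454 − 3.09 × 10^-2 = 4.23 × 10^-1 M
Ka = [H+][A-]/[HA] = (3.09 × 10^-2)² / 4.23 × 10^-1 = 2.3 × 10^-3

Ka = 2.3 × 10^-3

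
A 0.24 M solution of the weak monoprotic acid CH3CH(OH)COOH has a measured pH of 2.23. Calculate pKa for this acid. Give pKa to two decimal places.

[H+] = 10^(-2.23) = 5.89 × 10^-3 M
At equilibrium [HA] = 0.24 − 5.89 × 10^-3 = 2.34 × 10^-1 M
Ka = [H+][A-]/[HA] = (5.89 × 10^-3)² / 2.34 × 10^-1 = 1.48 × 10^-4
pKa = -log(1.48 × 10^-4) = 3.83

pKa = 3.83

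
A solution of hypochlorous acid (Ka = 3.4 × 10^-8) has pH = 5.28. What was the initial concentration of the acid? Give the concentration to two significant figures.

C₀ = 8.2 × 10^-4 M

[H+] = 10^(-5.28) = 5.25 × 10^-6 M = x
Ka = x²/(C₀ − x) ⇒ C₀ = x + x²/Ka
C₀ = 5.25 × 10^-6 + (5.25 × 10^-6)²/(3.4 × 10^-8) = 8.16 × 10^-4 M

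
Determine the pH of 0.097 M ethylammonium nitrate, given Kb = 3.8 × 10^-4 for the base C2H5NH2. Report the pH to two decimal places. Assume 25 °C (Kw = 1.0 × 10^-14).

C2H5NH3+ is the conjugate acid of the weak base C2H5NH2.
Ka = Kw/Kb = 1.0×10^-14 / 3.8 × 10^-4 = 2.63 × 10^-11
From the ICE table, Ka = [H+]²/(0.097 − [H+]) = 2.63 × 10^-11.
Since Ka ≪ C₀, [H+] ≈ √(Ka·C₀) = 1.60 × 10^-6 M.
([H+]/C₀ = 0.0016% < 5%, so the approximation holds.)
pH = −log(1.60 × 10^-6) = 5.80

pH = 5.80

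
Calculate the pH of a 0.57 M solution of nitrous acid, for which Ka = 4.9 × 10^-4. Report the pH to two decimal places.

HNO2 ⇌ NO2- + H+
Ka = [H+]²/(0.57 − [H+]) = 4.9 × 10^-4
Since Ka ≪ C₀, [H+] ≈ √(Ka·C₀) = 1.67 × 10^-2 M.
Check: 2.9% ionized — well under 5%, approximation valid.
pH = −log[H+] = −log(1.67 × 10^-2) = 1.78

pH = 1.78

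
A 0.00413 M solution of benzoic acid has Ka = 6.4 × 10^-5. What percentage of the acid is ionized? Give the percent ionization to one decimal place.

C6H5COOH ⇌ C6H5COO- + H+; let x = [H+] at equilibrium.
Solve x² + 6.4e-05x − 2.64e-07 = 0 → x = 4.83 × 10^-4 M
% ionization = x/C₀ × 100% = 4.83 × 10^-4/0.00413 × 100% = 11.7%

11.7%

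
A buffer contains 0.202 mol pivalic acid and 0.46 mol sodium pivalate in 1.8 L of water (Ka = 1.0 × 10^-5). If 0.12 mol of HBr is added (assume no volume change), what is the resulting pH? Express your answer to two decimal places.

pH = 5.02

After neutralization: n((CH3)3CCOOH) = 0.322 mol, n((CH3)3CCOO-) = 0.34 mol.
pKa = −log(1.0 × 10^-5) = 5.000
pH = pKa + log([A⁻]/[HA]) = 5.000 + log(0.34/0.322) = 5.000 +0.024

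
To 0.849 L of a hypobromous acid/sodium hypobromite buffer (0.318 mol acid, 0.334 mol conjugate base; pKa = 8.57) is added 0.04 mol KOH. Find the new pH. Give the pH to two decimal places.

pH = 8.70

After neutralization: n(HOBr) = 0.278 mol, n(OBr-) = 0.374 mol.
pH = pKa + log([A⁻]/[HA]) = 8.57 + log(0.374/0.278) = 8.57 +0.129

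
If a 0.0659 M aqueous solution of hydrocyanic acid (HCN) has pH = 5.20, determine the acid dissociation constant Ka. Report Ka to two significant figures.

[H+] = 10^(-5.20) = 6.31 × 10^-6 M
At equilibrium [HA] = 0.0659 − 6.31 × 10^-6 = 6.59 × 10^-2 M
Ka = [H+][A-]/[HA] = (6.31 × 10^-6)² / 6.59 × 10^-2 = 6.0 × 10^-10

Ka = 6.0 × 10^-10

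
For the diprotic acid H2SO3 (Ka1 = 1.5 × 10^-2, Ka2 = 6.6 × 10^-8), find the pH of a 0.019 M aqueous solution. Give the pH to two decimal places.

pH = 1.96

Since Ka1 ≫ Ka2, the first ionization dominates [H+].
Ka1 = x²/(0.019 − x) = 1.5 × 10^-2
Solving the quadratic: x = (−Ka1 + √(Ka1² + 4·Ka1·C₀))/2 = 1.10 × 10^-2 M
pH = −log(1.10 × 10^-2) = 1.96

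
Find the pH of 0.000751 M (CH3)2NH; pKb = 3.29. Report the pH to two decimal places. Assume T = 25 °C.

pH = 10.62

(CH3)2NH + H2O ⇌ (CH3)2NH2+ + OH-
Kb = 10^(−3.29) = 5.13 × 10^-4
Let x = [OH-] at equilibrium. Kb = x²/(0.000751 − x).
Here C₀/Kb ≈ 1.46, so the small-x approximation fails. Use the quadratic:
x = [−0.000513 + √(0.000513² + 1.54e-06)]/2 = 4.15 × 10^-4 M
pOH = −log(4.15 × 10^-4) = 3.38; pH = 14.00 − 3.38 = 10.62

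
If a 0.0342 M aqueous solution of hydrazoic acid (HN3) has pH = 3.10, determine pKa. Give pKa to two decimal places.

[H+] = 10^(-3.10) = 7.94 × 10^-4 M
At equilibrium [HA] = 0.0342 − 7.94 × 10^-4 = 3.34 × 10^-2 M
Ka = [H+][A-]/[HA] = (7.94 × 10^-4)² / 3.34 × 10^-2 = 1.89 × 10^-5
pKa = -log(1.89 × 10^-5) = 4.72

pKa = 4.72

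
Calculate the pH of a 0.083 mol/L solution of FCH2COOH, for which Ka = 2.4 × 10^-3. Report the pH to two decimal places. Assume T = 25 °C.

FCH2COOH ⇌ FCH2COO- + H+
From the ICE table, Ka = [H+]²/(0.083 − [H+]) = 2.4 × 10^-3.
The 5% rule fails; solving [H+]² + Ka·[H+] − Ka·C₀ = 0 exactly:
[H+] = [−0.0024 + √(0.0024² + 0.000797)]/2 = 1.30 × 10^-2 M
pH = −log(1.30 × 10^-2) = 1.89

pH = 1.89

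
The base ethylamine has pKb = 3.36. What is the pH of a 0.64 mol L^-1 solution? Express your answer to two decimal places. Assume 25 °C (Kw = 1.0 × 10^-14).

pH = 12.22

C2H5NH2 + H2O ⇌ C2H5NH3+ + OH-
Kb = 10^(−3.36) = 4.37 × 10^-4
Kb = [OH-]²/(0.64 − [OH-]) = 4.37 × 10^-4
Assume [OH-] ≪ 0.64: [OH-] ≈ √(4.37 × 10^-4 × 0.64) = 1.67 × 10^-2 M
([OH-]/C₀ = 2.6% < 5%, so the approximation holds.)
pOH = 1.78, so pH = 14.00 − pOH = 12.22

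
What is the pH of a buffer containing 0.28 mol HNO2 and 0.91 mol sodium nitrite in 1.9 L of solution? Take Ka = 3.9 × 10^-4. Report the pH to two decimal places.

pKa = −log(3.9 × 10^-4) = 3.409
pH = pKa + log([A⁻]/[HA]) = 3.409 + log(0.91/0.28)
pH = 3.409 + (+0.512) = 3.92

pH = 3.92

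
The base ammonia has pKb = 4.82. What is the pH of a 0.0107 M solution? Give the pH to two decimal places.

NH3 + H2O ⇌ NH4+ + OH-
Kb = 10^(−4.82) = 1.51 × 10^-5
From the ICE table, Kb = x²/(0.0107 − x) = 1.51 × 10^-5.
Neglecting x in the denominator: x = √(1.51 × 10^-5 × 0.0107) = 4.02 × 10^-4 M
(x/C₀ = 3.8% < 5%, so the approximation holds.)
pOH = −log(4.02 × 10^-4) = 3.40; pH = 14.00 − 3.40 = 10.60

pH = 10.60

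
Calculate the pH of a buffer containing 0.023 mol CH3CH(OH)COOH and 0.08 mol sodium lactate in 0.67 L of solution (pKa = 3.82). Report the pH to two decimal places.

pH = pKa + log([A⁻]/[HA]) = 3.82 + log(0.08/0.023)
pH = 3.82 + (+0.541) = 4.36

pH = 4.36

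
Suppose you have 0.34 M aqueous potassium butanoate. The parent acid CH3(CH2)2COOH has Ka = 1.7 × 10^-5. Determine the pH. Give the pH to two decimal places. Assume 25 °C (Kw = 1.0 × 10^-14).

CH3(CH2)2COO- is the conjugate base of the weak acid CH3(CH2)2COOH.
Kb = Kw/Ka = 1.0×10^-14 / 1.7 × 10^-5 = 5.88 × 10^-10
Kb = x²/(0.34 − x) = 5.88 × 10^-10
Neglecting x in the denominator: x = √(5.88 × 10^-10 × 0.34) = 1.41 × 10^-5 M
pOH = −log(1.41 × 10^-5) = 4.85; pH = 14.00 − 4.85 = 9.15

pH = 9.15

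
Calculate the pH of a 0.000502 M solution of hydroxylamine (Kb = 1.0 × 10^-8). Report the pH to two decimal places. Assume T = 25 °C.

NH2OH + H2O ⇌ NH3OH+ + OH-
Kb = [OH-]²/(0.000502 − [OH-]) = 1.0 × 10^-8
Neglecting [OH-] in the denominator: [OH-] = √(1.0 × 10^-8 × 0.000502) = 2.24 × 10^-6 M
pOH = 5.65, so pH = 14.00 − pOH = 8.35

pH = 8.35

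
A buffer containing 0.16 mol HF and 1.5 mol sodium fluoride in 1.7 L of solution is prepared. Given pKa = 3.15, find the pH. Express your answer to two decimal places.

pH = 4.12

Using pH = pKa + log([base]/[acid]) with [base]/[acid] = 1.5/0.16:
pH = 3.15 + (+0.972) = 4.12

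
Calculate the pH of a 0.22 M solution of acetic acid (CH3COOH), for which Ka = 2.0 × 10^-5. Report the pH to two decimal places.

pH = 2.68

CH3COOH ⇌ CH3COO- + H+
Ka = x²/(0.22 − x) = 2.0 × 10^-5
Neglecting x in the denominator: x = √(2.0 × 10^-5 × 0.22) = 2.10 × 10^-3 M
Check: 0.95% ionized — well under 5%, approximation valid.
pH = −log[H+] = −log(2.10 × 10^-3) = 2.68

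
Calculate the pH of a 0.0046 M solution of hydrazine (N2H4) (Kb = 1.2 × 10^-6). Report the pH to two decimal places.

pH = 9.87

N2H4 + H2O ⇌ N2H5+ + OH-
From the ICE table, Kb = [OH-]²/(0.0046 − [OH-]) = 1.2 × 10^-6.
Since Kb ≪ C₀, [OH-] ≈ √(Kb·C₀) = 7.43 × 10^-5 M.
pOH = −log(7.43 × 10^-5) = 4.13; pH = 14.00 − 4.13 = 9.87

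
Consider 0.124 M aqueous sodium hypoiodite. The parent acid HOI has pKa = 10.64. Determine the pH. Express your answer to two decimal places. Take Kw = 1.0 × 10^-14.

OI- is the conjugate base of the weak acid HOI.
Ka = 10^(−10.64) = 2.29 × 10^-11
Kb = Kw/Ka = 1.0×10^-14 / 2.29 × 10^-11 = 4.37 × 10^-4
From the ICE table, Kb = x²/(0.124 − x) = 4.37 × 10^-4.
Here C₀/Kb ≈ 284, so the small-x approximation fails. Use the quadratic:
x = (−Kb + √(Kb² + 4·Kb·C₀))/2 = 7.15 × 10^-3 M
pOH = 2.15, so pH = 14.00 − pOH = 11.85

pH = 11.85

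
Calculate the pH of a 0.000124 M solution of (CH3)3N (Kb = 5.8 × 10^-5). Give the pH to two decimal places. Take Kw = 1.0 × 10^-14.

pH = 9.78

(CH3)3N + H2O ⇌ (CH3)3NH+ + OH-
From the ICE table, Kb = [OH-]²/(0.000124 − [OH-]) = 5.8 × 10^-5.
[OH-] is not negligible relative to C₀; solve [OH-]² + 5.8e-05·[OH-] − 7.19e-09 = 0.
[OH-] = (−Kb + √(Kb² + 4·Kb·C₀))/2 = 6.06 × 10^-5 M
pOH = −log(6.06 × 10^-5) = 4.22; pH = 14.00 − 4.22 = 9.78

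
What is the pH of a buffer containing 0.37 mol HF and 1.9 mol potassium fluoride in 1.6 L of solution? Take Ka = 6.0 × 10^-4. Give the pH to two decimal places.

pKa = −log(6.0 × 10^-4) = 3.222
pH = pKa + log([A⁻]/[HA]) = 3.222 + log(1.9/0.37)
pH = 3.222 + (+0.711) = 3.93

pH = 3.93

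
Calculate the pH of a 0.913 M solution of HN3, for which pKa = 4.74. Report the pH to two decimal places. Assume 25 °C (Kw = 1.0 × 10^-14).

HN3 ⇌ N3- + H+
Ka = 10^(−4.74) = 1.82 × 10^-5
From the ICE table, Ka = x²/(0.913 − x) = 1.82 × 10^-5.
Assume x ≪ 0.913: x ≈ √(1.82 × 10^-5 × 0.913) = 4.08 × 10^-3 M
pH = −log(4.08 × 10^-3) = 2.39

pH = 2.39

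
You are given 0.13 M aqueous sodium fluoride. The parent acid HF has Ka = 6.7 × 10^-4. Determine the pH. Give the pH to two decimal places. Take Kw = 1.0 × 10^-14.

F- is the conjugate base of the weak acid HF.
Kb = Kw/Ka = 1.0×10^-14 / 6.7 × 10^-4 = 1.49 × 10^-11
From the ICE table, Kb = [OH-]²/(0.13 − [OH-]) = 1.49 × 10^-11.
Since Kb ≪ C₀, [OH-] ≈ √(Kb·C₀) = 1.39 × 10^-6 M.
pOH = −log(1.39 × 10^-6) = 5.86; pH = 14.00 − 5.86 = 8.14

pH = 8.14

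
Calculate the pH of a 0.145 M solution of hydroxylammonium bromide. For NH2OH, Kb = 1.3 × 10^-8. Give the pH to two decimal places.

NH3OH+ is the conjugate acid of the weak base NH2OH.
Ka = Kw/Kb = 1.0×10^-14 / 1.3 × 10^-8 = 7.69 × 10^-7
From the ICE table, Ka = [H+]²/(0.145 − [H+]) = 7.69 × 10^-7.
Neglecting [H+] in the denominator: [H+] = √(7.69 × 10^-7 × 0.145) = 3.34 × 10^-4 M
([H+]/C₀ = 0.23% < 5%, so the approximation holds.)
pH = −log[H+] = −log(3.34 × 10^-4) = 3.48

pH = 3.48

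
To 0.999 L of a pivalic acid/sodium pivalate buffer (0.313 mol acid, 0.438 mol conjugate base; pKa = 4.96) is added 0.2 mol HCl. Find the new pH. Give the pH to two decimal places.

pH = 4.63

After neutralization: n((CH3)3CCOOH) = 0.513 mol, n((CH3)3CCOO-) = 0.238 mol.
Henderson–Hasselbalch with mole ratio 0.238/0.513: pH = 4.96 + (-0.334)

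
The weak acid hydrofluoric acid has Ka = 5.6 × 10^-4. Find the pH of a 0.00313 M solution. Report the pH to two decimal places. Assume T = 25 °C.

HF ⇌ F- + H+
From the ICE table, Ka = [H+]²/(0.00313 − [H+]) = 5.6 × 10^-4.
The 5% rule fails; solving [H+]² + Ka·[H+] − Ka·C₀ = 0 exactly:
[H+] = (−Ka + √(Ka² + 4·Ka·C₀))/2 = 1.07 × 10^-3 M
pH = −log[H+] = −log(1.07 × 10^-3) = 2.97

pH = 2.97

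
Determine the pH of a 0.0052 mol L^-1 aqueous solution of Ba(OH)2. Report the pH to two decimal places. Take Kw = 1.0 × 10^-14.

Ba(OH)2 is a strong base (each formula unit releases 2 OH-); [OH-] = 0.0104 M.
pOH = -log(0.0104) = 1.98
pH = 14.00 - 1.98 = 12.02

pH = 12.02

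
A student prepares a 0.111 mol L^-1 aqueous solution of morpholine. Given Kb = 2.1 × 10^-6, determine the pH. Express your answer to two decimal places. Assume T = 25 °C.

C4H8ONH + H2O ⇌ C4H8ONH2+ + OH-
Let x = [OH-] at equilibrium. Kb = x²/(0.111 − x).
Neglecting x in the denominator: x = √(2.1 × 10^-6 × 0.111) = 4.83 × 10^-4 M
pOH = 3.32, so pH = 14.00 − pOH = 10.68

pH = 10.68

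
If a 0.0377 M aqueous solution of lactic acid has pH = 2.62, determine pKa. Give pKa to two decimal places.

pKa = 3.79

[H+] = 10^(-2.62) = 2.40 × 10^-3 M
At equilibrium [HA] = 0.0377 − 2.40 × 10^-3 = 3.53 × 10^-2 M
Ka = [H+][A-]/[HA] = (2.40 × 10^-3)² / 3.53 × 10^-2 = 1.63 × 10^-4
pKa = -log(1.63 × 10^-4) = 3.79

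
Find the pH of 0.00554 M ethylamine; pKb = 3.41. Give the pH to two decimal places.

C2H5NH2 + H2O ⇌ C2H5NH3+ + OH-
Kb = 10^(−3.41) = 3.89 × 10^-4
Kb = [OH-]²/(0.00554 − [OH-]) = 3.89 × 10^-4
Here C₀/Kb ≈ 14.2, so the small-[OH-] approximation fails. Use the quadratic:
[OH-] = [−0.000389 + √(0.000389² + 8.62e-06)]/2 = 1.29 × 10^-3 M
pOH = 2.89, so pH = 14.00 − pOH = 11.11

pH = 11.11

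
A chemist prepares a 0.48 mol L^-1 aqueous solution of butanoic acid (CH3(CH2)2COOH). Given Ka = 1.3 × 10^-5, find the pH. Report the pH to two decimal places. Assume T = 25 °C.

pH = 2.60

CH3(CH2)2COOH ⇌ CH3(CH2)2COO- + H+
Ka = [H+]²/(0.48 − [H+]) = 1.3 × 10^-5
Assume [H+] ≪ 0.48: [H+] ≈ √(1.3 × 10^-5 × 0.48) = 2.50 × 10^-3 M
pH = −log[H+] = −log(2.50 × 10^-3) = 2.60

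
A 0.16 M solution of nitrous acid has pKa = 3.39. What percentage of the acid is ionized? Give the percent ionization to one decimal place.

HNO2 ⇌ NO2- + H+; let x = [H+] at equilibrium.
Ka = 10^(−3.39) = 4.07 × 10^-4
Solve x² + 0.000407x − 6.51e-05 = 0 → x = 7.87 × 10^-3 M
Fraction ionized = 7.87 × 10^-3 / 0.16 = 0.0492 → 4.9%

4.9%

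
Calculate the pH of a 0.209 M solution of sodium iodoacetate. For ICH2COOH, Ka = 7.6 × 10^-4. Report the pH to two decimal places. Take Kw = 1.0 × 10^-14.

ICH2COO- is the conjugate base of the weak acid ICH2COOH.
Kb = Kw/Ka = 1.0×10^-14 / 7.6 × 10^-4 = 1.32 × 10^-11
From the ICE table, Kb = [OH-]²/(0.209 − [OH-]) = 1.32 × 10^-11.
Assume [OH-] ≪ 0.209: [OH-] ≈ √(1.32 × 10^-11 × 0.209) = 1.66 × 10^-6 M
([OH-]/C₀ = 0.00079% < 5%, so the approximation holds.)
pOH = −log(1.66 × 10^-6) = 5.78; pH = 14.00 − 5.78 = 8.22

pH = 8.22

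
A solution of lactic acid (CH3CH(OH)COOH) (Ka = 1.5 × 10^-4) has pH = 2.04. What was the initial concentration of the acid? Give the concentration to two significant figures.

C₀ = 5.6 × 10^-1 M

[H+] = 10^(-2.04) = 9.12 × 10^-3 M = x
Ka = x²/(C₀ − x) ⇒ C₀ = x + x²/Ka
C₀ = 9.12 × 10^-3 + (9.12 × 10^-3)²/(1.5 × 10^-4) = 5.64 × 10^-1 M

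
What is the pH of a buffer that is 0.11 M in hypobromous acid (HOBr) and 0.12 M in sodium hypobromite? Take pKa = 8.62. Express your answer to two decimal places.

pH = pKa + log([A⁻]/[HA]) = 8.62 + log(0.12/0.11)
pH = 8.62 + (+0.038) = 8.66

pH = 8.66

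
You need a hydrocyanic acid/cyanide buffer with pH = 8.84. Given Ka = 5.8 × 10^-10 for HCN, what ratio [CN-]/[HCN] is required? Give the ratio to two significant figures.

ratio = 0.40

pKa = -log(5.8 × 10^-10) = 9.237
pH = pKa + log(r) ⇒ log(r) = 8.84 − 9.237 = -0.397
r = [CN-]/[HCN] = 10^(-0.397) = 0.401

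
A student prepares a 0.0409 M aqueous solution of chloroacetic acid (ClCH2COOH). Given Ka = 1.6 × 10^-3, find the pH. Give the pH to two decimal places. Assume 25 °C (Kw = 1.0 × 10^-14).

ClCH2COOH ⇌ ClCH2COO- + H+
Ka = [H+]²/(0.0409 − [H+]) = 1.6 × 10^-3
[H+] is not negligible relative to C₀; solve [H+]² + 0.0016·[H+] − 6.54e-05 = 0.
[H+] = [−0.0016 + √(0.0016² + 0.000262)]/2 = 7.33 × 10^-3 M
pH = −log(7.33 × 10^-3) = 2.13

pH = 2.13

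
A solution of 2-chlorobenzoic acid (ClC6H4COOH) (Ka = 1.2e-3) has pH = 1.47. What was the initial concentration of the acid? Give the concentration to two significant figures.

C₀ = 9.9 × 10^-1 M

[H+] = 10^(-1.47) = 3.39 × 10^-2 M = x
Ka = x²/(C₀ − x) ⇒ C₀ = x + x²/Ka
C₀ = 3.39 × 10^-2 + (3.39 × 10^-2)²/(1.2 × 10^-3) = 9.92 × 10^-1 M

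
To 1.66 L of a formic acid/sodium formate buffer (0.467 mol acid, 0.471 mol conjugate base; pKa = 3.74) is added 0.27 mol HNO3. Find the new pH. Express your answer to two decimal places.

pH = 3.18

Added H+ converts HCOO- to HCOOH: HCOOH → 0.737 mol, HCOO- → 0.201 mol.
Henderson–Hasselbalch with mole ratio 0.201/0.737: pH = 3.74 + (-0.564)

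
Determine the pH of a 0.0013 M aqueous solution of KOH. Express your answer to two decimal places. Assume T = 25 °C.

pH = 11.11

KOH is a strong base; [OH-] = 0.0013 M.
pOH = -log(0.0013) = 2.89
pH = 14.00 - 2.89 = 11.11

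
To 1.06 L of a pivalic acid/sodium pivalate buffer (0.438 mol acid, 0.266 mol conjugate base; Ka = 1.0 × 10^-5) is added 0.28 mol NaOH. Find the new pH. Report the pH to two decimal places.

After neutralization: n((CH3)3CCOOH) = 0.158 mol, n((CH3)3CCOO-) = 0.546 mol.
pKa = −log(1.0 × 10^-5) = 5.000
pH = pKa + log([A⁻]/[HA]) = 5.000 + log(0.546/0.158) = 5.000 +0.539

pH = 5.54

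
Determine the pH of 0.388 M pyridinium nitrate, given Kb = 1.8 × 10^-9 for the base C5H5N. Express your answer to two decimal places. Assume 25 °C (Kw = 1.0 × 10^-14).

pH = 2.83

C5H5NH+ is the conjugate acid of the weak base C5H5N.
Ka = Kw/Kb = 1.0×10^-14 / 1.8 × 10^-9 = 5.56 × 10^-6
From the ICE table, Ka = [H+]²/(0.388 − [H+]) = 5.56 × 10^-6.
Neglecting [H+] in the denominator: [H+] = √(5.56 × 10^-6 × 0.388) = 1.47 × 10^-3 M
pH = −log[H+] = −log(1.47 × 10^-3) = 2.83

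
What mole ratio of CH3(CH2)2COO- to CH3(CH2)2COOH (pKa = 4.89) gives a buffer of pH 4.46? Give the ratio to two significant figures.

pH = pKa + log(r) ⇒ log(r) = 4.46 − 4.89 = -0.43
r = [CH3(CH2)2COO-]/[CH3(CH2)2COOH] = 10^(-0.43) = 0.372

ratio = 0.37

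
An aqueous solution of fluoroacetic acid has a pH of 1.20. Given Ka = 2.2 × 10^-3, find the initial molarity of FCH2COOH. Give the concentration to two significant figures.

[H+] = 10^(-1.20) = 6.31 × 10^-2 M = x
Ka = x²/(C₀ − x) ⇒ C₀ = x + x²/Ka
C₀ = 6.31 × 10^-2 + (6.31 × 10^-2)²/(2.2 × 10^-3) = 1.87 M

C₀ = 1.9 M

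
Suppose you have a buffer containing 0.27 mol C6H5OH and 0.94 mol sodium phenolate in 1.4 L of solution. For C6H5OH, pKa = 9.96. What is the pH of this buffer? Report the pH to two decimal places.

pH = 10.50

Henderson–Hasselbalch: pH = pKa + log([C6H5O-]/[C6H5OH]) = 9.96 + log(0.94/0.27)
pH = 9.96 + (+0.542) = 10.50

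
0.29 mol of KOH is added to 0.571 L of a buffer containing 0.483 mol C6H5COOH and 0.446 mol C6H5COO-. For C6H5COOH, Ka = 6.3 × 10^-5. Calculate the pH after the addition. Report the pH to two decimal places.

After neutralization: n(C6H5COOH) = 0.193 mol, n(C6H5COO-) = 0.736 mol.
pKa = −log(6.3 × 10^-5) = 4.201
Henderson–Hasselbalch with mole ratio 0.736/0.193: pH = 4.201 + (+0.581)

pH = 4.78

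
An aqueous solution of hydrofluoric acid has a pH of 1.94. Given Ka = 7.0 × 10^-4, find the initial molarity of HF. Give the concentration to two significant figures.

[H+] = 10^(-1.94) = 1.15 × 10^-2 M = x
Ka = x²/(C₀ − x) ⇒ C₀ = x + x²/Ka
C₀ = 1.15 × 10^-2 + (1.15 × 10^-2)²/(7.0 × 10^-4) = 2.00 × 10^-1 M

C₀ = 2.0 × 10^-1 M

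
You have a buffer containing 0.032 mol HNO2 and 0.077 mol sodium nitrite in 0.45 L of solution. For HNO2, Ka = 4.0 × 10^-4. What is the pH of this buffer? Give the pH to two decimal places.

pH = 3.78

pKa = −log(4.0 × 10^-4) = 3.398
Henderson–Hasselbalch: pH = pKa + log([NO2-]/[HNO2]) = 3.398 + log(0.077/0.032)
pH = 3.398 + (+0.381) = 3.78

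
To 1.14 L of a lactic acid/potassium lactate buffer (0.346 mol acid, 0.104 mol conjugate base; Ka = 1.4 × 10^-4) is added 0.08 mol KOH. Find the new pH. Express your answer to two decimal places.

After neutralization: n(CH3CH(OH)COOH) = 0.266 mol, n(CH3CH(OH)COO-) = 0.184 mol.
pKa = −log(1.4 × 10^-4) = 3.854
pH = pKa + log(n_CH3CH(OH)COO-/n_CH3CH(OH)COOH) = 3.854 + log(0.184/0.266) = 3.854 + (-0.160)

pH = 3.69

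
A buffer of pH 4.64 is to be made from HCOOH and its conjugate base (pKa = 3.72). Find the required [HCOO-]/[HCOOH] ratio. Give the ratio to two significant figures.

pH = pKa + log(r) ⇒ log(r) = 4.64 − 3.72 = +0.92
r = [HCOO-]/[HCOOH] = 10^(+0.92) = 8.32

ratio = 8.3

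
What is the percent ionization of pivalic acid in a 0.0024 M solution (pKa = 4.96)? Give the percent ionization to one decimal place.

6.5%

(CH3)3CCOOH ⇌ (CH3)3CCOO- + H+; let x = [H+] at equilibrium.
Ka = 10^(−4.96) = 1.10 × 10^-5
Ka = x²/(C₀ − x); solving the quadratic gives x = 1.57 × 10^-4 M.
% ionization = x/C₀ × 100% = 1.57 × 10^-4/0.0024 × 100% = 6.5%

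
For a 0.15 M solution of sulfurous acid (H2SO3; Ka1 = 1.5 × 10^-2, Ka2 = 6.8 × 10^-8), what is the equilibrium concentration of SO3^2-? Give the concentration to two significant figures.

First ionization gives [H+] ≈ [HSO3-] = 4.05 × 10^-2 M.
Second step: Ka2 = [H+][SO3^2-]/[HSO3-] ≈ [SO3^2-] (since [H+] ≈ [HSO3-]).
So [SO3^2-] ≈ Ka2.

6.8 × 10^-8 M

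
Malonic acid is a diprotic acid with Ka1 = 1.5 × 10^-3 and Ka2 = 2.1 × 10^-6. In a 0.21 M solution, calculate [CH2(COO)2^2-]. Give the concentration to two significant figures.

2.1 × 10^-6 M

First ionization gives [H+] ≈ [CH2(COOH)COO-] = 1.70 × 10^-2 M.
Second step: Ka2 = [H+][CH2(COO)2^2-]/[CH2(COOH)COO-] ≈ [CH2(COO)2^2-] (since [H+] ≈ [CH2(COOH)COO-]).
So [CH2(COO)2^2-] ≈ Ka2.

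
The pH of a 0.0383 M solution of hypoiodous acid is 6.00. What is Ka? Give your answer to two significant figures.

Ka = 2.6 × 10^-11

[H+] = 10^(-6.00) = 1.00 × 10^-6 M
At equilibrium [HA] = 0.0383 − 1.00 × 10^-6 = 3.83 × 10^-2 M
Ka = [H+][A-]/[HA] = (1.00 × 10^-6)² / 3.83 × 10^-2 = 2.6 × 10^-11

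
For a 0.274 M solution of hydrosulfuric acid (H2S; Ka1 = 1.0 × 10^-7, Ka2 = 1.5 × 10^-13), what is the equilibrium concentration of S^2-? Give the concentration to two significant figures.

1.5 × 10^-13 M

First ionization gives [H+] ≈ [HS-] = 1.66 × 10^-4 M.
Second step: Ka2 = [H+][S^2-]/[HS-] ≈ [S^2-] (since [H+] ≈ [HS-]).
So [S^2-] ≈ Ka2.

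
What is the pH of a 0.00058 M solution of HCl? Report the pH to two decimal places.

HCl is a strong acid and dissociates completely, so [H+] = 0.00058 M.
pH = -log(0.00058) = 3.24

pH = 3.24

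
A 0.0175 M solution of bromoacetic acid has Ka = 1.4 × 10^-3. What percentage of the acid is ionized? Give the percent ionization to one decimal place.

24.6%

BrCH2COOH ⇌ BrCH2COO- + H+; let x = [H+] at equilibrium.
Ka = x²/(C₀ − x); solving the quadratic gives x = 4.30 × 10^-3 M.
% ionization = x/C₀ × 100% = 4.30 × 10^-3/0.0175 × 100% = 24.6%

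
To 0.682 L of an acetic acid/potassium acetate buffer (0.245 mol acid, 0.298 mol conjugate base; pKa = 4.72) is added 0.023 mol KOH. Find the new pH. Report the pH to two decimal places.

pH = 4.88

After neutralization: n(CH3COOH) = 0.222 mol, n(CH3COO-) = 0.321 mol.
Henderson–Hasselbalch with mole ratio 0.321/0.222: pH = 4.72 + (+0.160)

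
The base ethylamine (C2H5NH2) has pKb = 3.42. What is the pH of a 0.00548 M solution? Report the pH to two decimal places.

pH = 11.10

C2H5NH2 + H2O ⇌ C2H5NH3+ + OH-
Kb = 10^(−3.42) = 3.80 × 10^-4
From the ICE table, Kb = x²/(0.00548 − x) = 3.80 × 10^-4.
Here C₀/Kb ≈ 14.4, so the small-x approximation fails. Use the quadratic:
x = (−Kb + √(Kb² + 4·Kb·C₀))/2 = 1.27 × 10^-3 M
pOH = 2.90, so pH = 14.00 − pOH = 11.10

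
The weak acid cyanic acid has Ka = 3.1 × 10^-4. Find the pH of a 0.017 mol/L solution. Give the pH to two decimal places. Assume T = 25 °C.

HOCN ⇌ OCN- + H+
Ka = x²/(0.017 − x) = 3.1 × 10^-4
x is not negligible relative to C₀; solve x² + 0.00031·x − 5.27e-06 = 0.
x = [−0.00031 + √(0.00031² + 2.11e-05)]/2 = 2.15 × 10^-3 M
pH = −log[H+] = −log(2.15 × 10^-3) = 2.67

pH = 2.67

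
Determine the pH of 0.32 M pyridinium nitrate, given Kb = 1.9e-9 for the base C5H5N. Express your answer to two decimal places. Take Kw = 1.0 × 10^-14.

C5H5NH+ is the conjugate acid of the weak base C5H5N.
Ka = Kw/Kb = 1.0×10^-14 / 1.9 × 10^-9 = 5.26 × 10^-6
From the ICE table, Ka = [H+]²/(0.32 − [H+]) = 5.26 × 10^-6.
Assume [H+] ≪ 0.32: [H+] ≈ √(5.26 × 10^-6 × 0.32) = 1.30 × 10^-3 M
Check: 0.41% ionized — well under 5%, approximation valid.
pH = −log(1.30 × 10^-3) = 2.89

pH = 2.89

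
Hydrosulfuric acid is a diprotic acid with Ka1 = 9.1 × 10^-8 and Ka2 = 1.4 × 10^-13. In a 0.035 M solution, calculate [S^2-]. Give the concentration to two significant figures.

First ionization gives [H+] ≈ [HS-] = 5.64 × 10^-5 M.
Second step: Ka2 = [H+][S^2-]/[HS-] ≈ [S^2-] (since [H+] ≈ [HS-]).
So [S^2-] ≈ Ka2.

1.4 × 10^-13 M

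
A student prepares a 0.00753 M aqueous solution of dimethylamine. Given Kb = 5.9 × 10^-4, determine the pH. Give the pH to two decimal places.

pH = 11.26

(CH3)2NH + H2O ⇌ (CH3)2NH2+ + OH-
From the ICE table, Kb = [OH-]²/(0.00753 − [OH-]) = 5.9 × 10^-4.
The 5% rule fails; solving [OH-]² + Kb·[OH-] − Kb·C₀ = 0 exactly:
[OH-] = (−Kb + √(Kb² + 4·Kb·C₀))/2 = 1.83 × 10^-3 M
pOH = 2.74, so pH = 14.00 − pOH = 11.26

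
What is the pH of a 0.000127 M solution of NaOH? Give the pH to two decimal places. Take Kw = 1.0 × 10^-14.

NaOH is a strong base; [OH-] = 0.000127 M.
pOH = -log(0.000127) = 3.90
pH = 14.00 - 3.90 = 10.10

pH = 10.10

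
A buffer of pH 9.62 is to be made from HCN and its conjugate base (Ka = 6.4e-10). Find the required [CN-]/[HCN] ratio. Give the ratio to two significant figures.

pKa = -log(6.4 × 10^-10) = 9.194
pH = pKa + log(r) ⇒ log(r) = 9.62 − 9.194 = +0.426
r = [CN-]/[HCN] = 10^(+0.426) = 2.67

ratio = 2.7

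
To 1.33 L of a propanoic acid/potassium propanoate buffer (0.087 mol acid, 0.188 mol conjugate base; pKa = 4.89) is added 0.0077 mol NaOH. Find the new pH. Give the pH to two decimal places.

pH = 5.28

After neutralization: n(CH3CH2COOH) = 0.0793 mol, n(CH3CH2COO-) = 0.196 mol.
pH = pKa + log(n_CH3CH2COO-/n_CH3CH2COOH) = 4.89 + log(0.196/0.0793) = 4.89 + (+0.393)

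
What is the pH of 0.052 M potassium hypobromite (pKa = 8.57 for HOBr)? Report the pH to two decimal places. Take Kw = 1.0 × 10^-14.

pH = 10.64

OBr- is the conjugate base of the weak acid HOBr.
Ka = 10^(−8.57) = 2.69 × 10^-9
Kb = Kw/Ka = 1.0×10^-14 / 2.69 × 10^-9 = 3.72 × 10^-6
From the ICE table, Kb = [OH-]²/(0.052 − [OH-]) = 3.72 × 10^-6.
Neglecting [OH-] in the denominator: [OH-] = √(3.72 × 10^-6 × 0.052) = 4.40 × 10^-4 M
pOH = −log(4.40 × 10^-4) = 3.36; pH = 14.00 − 3.36 = 10.64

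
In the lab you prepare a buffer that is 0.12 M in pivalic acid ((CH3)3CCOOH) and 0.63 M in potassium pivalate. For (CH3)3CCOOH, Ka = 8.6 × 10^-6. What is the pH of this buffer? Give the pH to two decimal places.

pKa = −log(8.6 × 10^-6) = 5.066
pH = pKa + log([A⁻]/[HA]) = 5.066 + log(0.63/0.12)
pH = 5.066 + (+0.720) = 5.79

pH = 5.79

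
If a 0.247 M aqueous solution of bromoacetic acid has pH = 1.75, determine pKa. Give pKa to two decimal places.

pKa = 2.86

[H+] = 10^(-1.75) = 1.78 × 10^-2 M
At equilibrium [HA] = 0.247 − 1.78 × 10^-2 = 2.29 × 10^-1 M
Ka = [H+][A-]/[HA] = (1.78 × 10^-2)² / 2.29 × 10^-1 = 1.38 × 10^-3
pKa = -log(1.38 × 10^-3) = 2.86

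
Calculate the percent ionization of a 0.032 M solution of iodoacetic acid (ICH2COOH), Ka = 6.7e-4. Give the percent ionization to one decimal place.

ICH2COOH ⇌ ICH2COO- + H+; let x = [H+] at equilibrium.
Ka = x²/(C₀ − x); solving the quadratic gives x = 4.31 × 10^-3 M.
% ionization = x/C₀ × 100% = 4.31 × 10^-3/0.032 × 100% = 13.5%

13.5%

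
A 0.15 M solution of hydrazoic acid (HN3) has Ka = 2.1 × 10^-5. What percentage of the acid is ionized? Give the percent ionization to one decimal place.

1.2%

HN3 ⇌ N3- + H+; let x = [H+] at equilibrium.
x ≈ √(Ka·C₀) = √(2.1 × 10^-5 × 0.15) = 1.77 × 10^-3 M
Fraction ionized = 1.77 × 10^-3 / 0.15 = 0.0118 → 1.2%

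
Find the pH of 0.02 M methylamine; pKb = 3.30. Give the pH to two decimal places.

pH = 11.47

CH3NH2 + H2O ⇌ CH3NH3+ + OH-
Kb = 10^(−3.30) = 5.01 × 10^-4
Kb = [OH-]²/(0.02 − [OH-]) = 5.01 × 10^-4
The 5% rule fails; solving [OH-]² + Kb·[OH-] − Kb·C₀ = 0 exactly:
[OH-] = (−Kb + √(Kb² + 4·Kb·C₀))/2 = 2.92 × 10^-3 M
pOH = 2.53, so pH = 14.00 − pOH = 11.47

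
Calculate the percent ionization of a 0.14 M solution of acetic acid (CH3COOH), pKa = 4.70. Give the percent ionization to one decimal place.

1.2%

CH3COOH ⇌ CH3COO- + H+; let x = [H+] at equilibrium.
Ka = 10^(−4.70) = 2.00 × 10^-5
x ≈ √(Ka·C₀) = √(2.00 × 10^-5 × 0.14) = 1.67 × 10^-3 M
% ionization = x/C₀ × 100% = 1.67 × 10^-3/0.14 × 100% = 1.2%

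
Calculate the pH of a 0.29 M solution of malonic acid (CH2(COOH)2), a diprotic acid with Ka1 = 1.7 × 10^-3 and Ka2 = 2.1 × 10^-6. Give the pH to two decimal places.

pH = 1.67

Since Ka1 ≫ Ka2, the first ionization dominates [H+].
Ka1 = x²/(0.29 − x) = 1.7 × 10^-3
Solving the quadratic: x = (−Ka1 + √(Ka1² + 4·Ka1·C₀))/2 = 2.14 × 10^-2 M
pH = −log(2.14 × 10^-2) = 1.67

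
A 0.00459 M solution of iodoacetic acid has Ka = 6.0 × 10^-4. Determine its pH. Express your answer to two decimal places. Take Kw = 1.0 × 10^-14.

ICH2COOH ⇌ ICH2COO- + H+
From the ICE table, Ka = [H+]²/(0.00459 − [H+]) = 6.0 × 10^-4.
[H+] is not negligible relative to C₀; solve [H+]² + 0.0006·[H+] − 2.75e-06 = 0.
[H+] = (−Ka + √(Ka² + 4·Ka·C₀))/2 = 1.39 × 10^-3 M
pH = −log[H+] = −log(1.39 × 10^-3) = 2.86

pH = 2.86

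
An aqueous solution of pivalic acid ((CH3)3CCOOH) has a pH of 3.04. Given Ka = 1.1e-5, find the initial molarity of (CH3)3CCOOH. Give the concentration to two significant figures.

[H+] = 10^(-3.04) = 9.12 × 10^-4 M = x
Ka = x²/(C₀ − x) ⇒ C₀ = x + x²/Ka
C₀ = 9.12 × 10^-4 + (9.12 × 10^-4)²/(1.1 × 10^-5) = 7.65 × 10^-2 M

C₀ = 7.7 × 10^-2 M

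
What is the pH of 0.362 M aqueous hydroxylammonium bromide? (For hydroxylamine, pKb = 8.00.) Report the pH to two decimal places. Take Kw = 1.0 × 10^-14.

NH3OH+ is the conjugate acid of the weak base NH2OH.
Kb = 10^(−8.00) = 1.00 × 10^-8
Ka = Kw/Kb = 1.0×10^-14 / 1.00 × 10^-8 = 1.00 × 10^-6
Let x = [H+] at equilibrium. Ka = x²/(0.362 − x).
Assume x ≪ 0.362: x ≈ √(1.00 × 10^-6 × 0.362) = 6.02 × 10^-4 M
Check: 0.17% ionized — well under 5%, approximation valid.
pH = −log[H+] = −log(6.02 × 10^-4) = 3.22

pH = 3.22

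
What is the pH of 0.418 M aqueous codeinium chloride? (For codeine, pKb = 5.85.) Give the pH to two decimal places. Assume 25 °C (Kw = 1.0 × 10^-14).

pH = 4.26

C18H22NO3+ is the conjugate acid of the weak base C18H21NO3.
Kb = 10^(−5.85) = 1.41 × 10^-6
Ka = Kw/Kb = 1.0×10^-14 / 1.41 × 10^-6 = 7.09 × 10^-9
Ka = x²/(0.418 − x) = 7.09 × 10^-9
Assume x ≪ 0.418: x ≈ √(7.09 × 10^-9 × 0.418) = 5.44 × 10^-5 M
Check: 0.013% ionized — well under 5%, approximation valid.
pH = −log[H+] = −log(5.44 × 10^-5) = 4.26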